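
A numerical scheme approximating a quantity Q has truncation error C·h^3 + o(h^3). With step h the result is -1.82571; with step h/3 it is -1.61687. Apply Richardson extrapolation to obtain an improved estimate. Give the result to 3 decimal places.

-1.609

The leading error scales as h^3; refining by a factor of 3 reduces it by 3^3 = 27.
Extrapolated value = (27·A(h/3) − A(h)) / (27 − 1)
= (27·(-1.61687) − (-1.82571)) / 26
= -41.82978 / 26 = -1.60884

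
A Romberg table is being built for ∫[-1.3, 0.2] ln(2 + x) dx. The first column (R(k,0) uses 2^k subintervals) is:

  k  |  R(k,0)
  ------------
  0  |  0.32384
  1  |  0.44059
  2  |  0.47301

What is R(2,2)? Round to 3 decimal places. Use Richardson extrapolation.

0.484

R(1,1) = 0.44059 + (0.44059 − 0.32384)/3 = 0.47951
R(2,1) = (4·0.47301 − 0.44059) / 3 = 0.48382
R(2,2) = (16·0.48382 − 0.47951) / 15 = 0.48411
(Column j=1 coincides with Simpson's rule on the same nodes.)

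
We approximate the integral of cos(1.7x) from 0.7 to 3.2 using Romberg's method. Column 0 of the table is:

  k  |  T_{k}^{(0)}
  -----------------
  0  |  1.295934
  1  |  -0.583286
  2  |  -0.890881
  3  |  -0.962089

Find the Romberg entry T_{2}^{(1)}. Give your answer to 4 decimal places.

T_{2}^{(1)} = -0.890881 + (-0.890881 − (-0.583286))/3 = -0.993413
(Column j=1 coincides with Simpson's rule on the same nodes.)

-0.9934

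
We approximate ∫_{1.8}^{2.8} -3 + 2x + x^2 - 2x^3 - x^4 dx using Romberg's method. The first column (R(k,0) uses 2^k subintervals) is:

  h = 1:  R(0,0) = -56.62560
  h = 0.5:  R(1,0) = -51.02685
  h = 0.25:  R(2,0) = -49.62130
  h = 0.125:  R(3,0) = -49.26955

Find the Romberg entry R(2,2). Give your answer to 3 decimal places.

Richardson extrapolation on the trapezoidal column (denominator 4−1=3):
R(1,1) = -51.02685 + (-51.02685 − (-56.62560))/3 = -49.16060
R(2,1) = (4·(-49.62130) − (-51.02685)) / 3 = -49.15278
R(2,2) = (16·(-49.15278) − (-49.16060)) / 15 = -49.15226
(Column j=1 coincides with Simpson's rule on the same nodes.)

-49.152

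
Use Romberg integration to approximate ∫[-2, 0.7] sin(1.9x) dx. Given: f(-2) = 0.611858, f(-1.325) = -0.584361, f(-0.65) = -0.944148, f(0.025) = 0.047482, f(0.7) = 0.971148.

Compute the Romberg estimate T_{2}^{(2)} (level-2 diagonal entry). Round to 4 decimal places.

-0.5229

T_{0}^{(0)} (trapezoid, 1 panel, h=2.7000): 2.137058
T_{1}^{(0)} (trapezoid, 2 panels, h=1.3500): -0.206071
T_{2}^{(0)} (trapezoid, 4 panels, h=0.6750): -0.465429
T_{1}^{(1)} = -0.206071 + (-0.206071 − 2.137058)/3 = -0.987114
T_{2}^{(1)} = -0.465429 + (-0.465429 − (-0.206071))/3 = -0.551882
T_{2}^{(2)} = -0.551882 + (-0.551882 − (-0.987114))/15 = -0.522867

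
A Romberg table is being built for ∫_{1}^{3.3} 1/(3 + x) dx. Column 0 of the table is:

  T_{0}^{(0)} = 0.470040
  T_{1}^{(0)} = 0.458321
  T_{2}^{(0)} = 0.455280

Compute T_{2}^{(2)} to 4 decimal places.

T_{1}^{(1)} = (4·0.458321 − 0.470040) / 3 = 0.454415
T_{2}^{(1)} = 0.455280 + (0.455280 − 0.458321)/3 = 0.454266
T_{2}^{(2)} = 0.454266 + (0.454266 − 0.454415)/15 = 0.454256

0.4543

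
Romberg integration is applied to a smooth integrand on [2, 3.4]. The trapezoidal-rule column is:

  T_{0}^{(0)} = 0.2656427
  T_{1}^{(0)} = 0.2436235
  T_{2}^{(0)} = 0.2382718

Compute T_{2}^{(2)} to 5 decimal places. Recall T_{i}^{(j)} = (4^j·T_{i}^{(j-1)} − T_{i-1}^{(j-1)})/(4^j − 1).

0.23650

T_{1}^{(1)} = 0.2436235 + (0.2436235 − 0.2656427)/3 = 0.2362838
T_{2}^{(1)} = (4·0.2382718 − 0.2436235) / 3 = 0.2364879
T_{2}^{(2)} = 0.2364879 + (0.2364879 − 0.2362838)/15 = 0.2365015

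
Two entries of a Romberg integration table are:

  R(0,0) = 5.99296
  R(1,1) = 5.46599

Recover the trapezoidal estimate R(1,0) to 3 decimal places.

5.598

From R(1,1) = (4·R(1,0) − R(0,0))/3, solve for R(1,0):
4·R(1,0) = 3·5.46599 + 5.99296 = 22.39093
R(1,0) = 5.59773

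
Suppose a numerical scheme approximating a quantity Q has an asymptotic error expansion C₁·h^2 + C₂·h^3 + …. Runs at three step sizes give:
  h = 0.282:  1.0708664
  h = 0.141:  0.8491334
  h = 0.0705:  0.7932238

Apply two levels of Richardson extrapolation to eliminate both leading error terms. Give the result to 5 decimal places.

First eliminate the h^2 term (factor 2^2 = 4):
  B₁ = (4·0.8491334 − 1.0708664)/3 = 0.7752224
  B₂ = (4·0.7932238 − 0.8491334)/3 = 0.7745873
Then eliminate the h^3 term (factor 2^3 = 8):
  (8·0.7745873 − 0.7752224)/7 = 0.7744966

0.77450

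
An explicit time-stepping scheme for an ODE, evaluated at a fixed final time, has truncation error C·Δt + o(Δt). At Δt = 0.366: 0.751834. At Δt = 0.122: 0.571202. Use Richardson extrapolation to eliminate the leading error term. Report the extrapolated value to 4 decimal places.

The leading error scales as Δt; refining by a factor of 3 reduces it by 3^1 = 3.
Extrapolated value = (3·A(Δt/3) − A(Δt)) / (3 − 1)
= (3·0.571202 − 0.751834) / 2
= 0.961772 / 2 = 0.480886

0.4809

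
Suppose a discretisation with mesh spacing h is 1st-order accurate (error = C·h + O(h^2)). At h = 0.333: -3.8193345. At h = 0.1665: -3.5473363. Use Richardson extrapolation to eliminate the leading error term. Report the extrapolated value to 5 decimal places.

The leading error scales as h; refining by a factor of 2 reduces it by 2^1 = 2.
Extrapolated value = (2·A(h/2) − A(h)) / (2 − 1)
= (2·(-3.5473363) − (-3.8193345)) / 1
= -3.2753381 / 1 = -3.2753381

-3.27534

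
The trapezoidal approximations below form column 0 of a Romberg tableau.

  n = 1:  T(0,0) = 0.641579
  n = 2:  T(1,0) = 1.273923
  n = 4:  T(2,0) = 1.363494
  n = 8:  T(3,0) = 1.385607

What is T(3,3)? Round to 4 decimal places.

1.3930

T(1,1) = 1.273923 + (1.273923 − 0.641579)/3 = 1.484704
T(2,1) = (4·1.363494 − 1.273923) / 3 = 1.393351
T(3,1) = (4·1.385607 − 1.363494) / 3 = 1.392978
T(2,2) = (16·1.393351 − 1.484704) / 15 = 1.387261
T(3,2) = (16·1.392978 − 1.393351) / 15 = 1.392953
T(3,3) = (64·1.392953 − 1.387261) / 63 = 1.393043
(Column j=1 coincides with Simpson's rule on the same nodes.)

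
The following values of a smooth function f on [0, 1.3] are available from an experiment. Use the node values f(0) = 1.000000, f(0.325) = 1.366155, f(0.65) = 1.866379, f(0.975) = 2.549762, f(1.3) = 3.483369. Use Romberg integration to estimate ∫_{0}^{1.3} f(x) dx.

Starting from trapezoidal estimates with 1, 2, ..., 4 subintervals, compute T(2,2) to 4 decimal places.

2.5868

T(0,0) (trapezoid, 1 panel, h=1.3000): 2.914190
T(1,0) (trapezoid, 2 panels, h=0.6500): 2.670241
T(2,0) (trapezoid, 4 panels, h=0.3250): 2.607794
T(1,1) = 2.670241 + (2.670241 − 2.914190)/3 = 2.588925
T(2,1) = 2.607794 + (2.607794 − 2.670241)/3 = 2.586978
T(2,2) = 2.586978 + (2.586978 − 2.588925)/15 = 2.586848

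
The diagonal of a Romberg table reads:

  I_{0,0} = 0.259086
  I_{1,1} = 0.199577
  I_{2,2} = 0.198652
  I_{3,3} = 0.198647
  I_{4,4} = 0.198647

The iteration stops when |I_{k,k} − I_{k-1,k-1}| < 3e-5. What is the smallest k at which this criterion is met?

|I_{1,1} − I_{0,0}| = 0.059509 ≥ 3e-5
|I_{2,2} − I_{1,1}| = 0.000925 ≥ 3e-5
|I_{3,3} − I_{2,2}| = 0.000005 < 3e-5

k = 3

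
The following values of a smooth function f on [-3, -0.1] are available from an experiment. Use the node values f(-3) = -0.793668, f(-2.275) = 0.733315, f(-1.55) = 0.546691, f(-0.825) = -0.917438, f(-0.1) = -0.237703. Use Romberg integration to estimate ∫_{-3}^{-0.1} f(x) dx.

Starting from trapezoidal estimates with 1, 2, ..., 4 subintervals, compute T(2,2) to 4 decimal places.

-0.2111

T(0,0) (trapezoid, 1 panel, h=2.9000): -1.495488
T(1,0) (trapezoid, 2 panels, h=1.4500): 0.044958
T(2,0) (trapezoid, 4 panels, h=0.7250): -0.111010
T(1,1) = 0.044958 + (0.044958 − (-1.495488))/3 = 0.558440
T(2,1) = -0.111010 + (-0.111010 − 0.044958)/3 = -0.162999
T(2,2) = -0.162999 + (-0.162999 − 0.558440)/15 = -0.211095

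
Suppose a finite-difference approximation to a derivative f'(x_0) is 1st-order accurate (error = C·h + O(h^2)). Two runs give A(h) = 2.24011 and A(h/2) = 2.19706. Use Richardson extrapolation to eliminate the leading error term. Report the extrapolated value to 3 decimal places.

Extrapolated value = (2·A(h/2) − A(h)) / (2 − 1)
= (2·2.19706 − 2.24011) / 1
= 2.15401 / 1 = 2.15401

2.154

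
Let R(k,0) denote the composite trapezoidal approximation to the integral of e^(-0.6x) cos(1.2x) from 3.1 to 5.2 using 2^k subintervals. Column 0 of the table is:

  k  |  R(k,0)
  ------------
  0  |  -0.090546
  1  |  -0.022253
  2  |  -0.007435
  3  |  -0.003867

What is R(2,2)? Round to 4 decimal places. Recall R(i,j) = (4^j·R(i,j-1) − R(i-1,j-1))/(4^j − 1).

-0.0027

Richardson extrapolation on the trapezoidal column (denominator 4−1=3):
R(1,1) = -0.022253 + (-0.022253 − (-0.090546))/3 = 0.000511
R(2,1) = -0.007435 + (-0.007435 − (-0.022253))/3 = -0.002496
R(2,2) = -0.002496 + (-0.002496 − 0.000511)/15 = -0.002696
(Column j=1 coincides with Simpson's rule on the same nodes.)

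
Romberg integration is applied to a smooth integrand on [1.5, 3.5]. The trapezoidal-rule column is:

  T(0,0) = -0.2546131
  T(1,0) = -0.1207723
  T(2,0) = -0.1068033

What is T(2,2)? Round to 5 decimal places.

-0.10388

T(1,1) = (4·(-0.1207723) − (-0.2546131)) / 3 = -0.0761587
T(2,1) = (4·(-0.1068033) − (-0.1207723)) / 3 = -0.1021470
T(2,2) = (16·(-0.1021470) − (-0.0761587)) / 15 = -0.1038796
(Column j=1 coincides with Simpson's rule on the same nodes.)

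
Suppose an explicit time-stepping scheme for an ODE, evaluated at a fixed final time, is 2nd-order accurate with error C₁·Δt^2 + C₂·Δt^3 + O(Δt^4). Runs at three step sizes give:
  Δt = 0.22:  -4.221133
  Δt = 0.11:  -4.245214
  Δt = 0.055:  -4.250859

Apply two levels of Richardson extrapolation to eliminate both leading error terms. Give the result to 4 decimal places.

-4.2527

First eliminate the Δt^2 term (factor 2^2 = 4):
  B₁ = (4·(-4.245214) − (-4.221133))/3 = -4.253241
  B₂ = (4·(-4.250859) − (-4.245214))/3 = -4.252741
Then eliminate the Δt^3 term (factor 2^3 = 8):
  (8·(-4.252741) − (-4.253241))/7 = -4.252670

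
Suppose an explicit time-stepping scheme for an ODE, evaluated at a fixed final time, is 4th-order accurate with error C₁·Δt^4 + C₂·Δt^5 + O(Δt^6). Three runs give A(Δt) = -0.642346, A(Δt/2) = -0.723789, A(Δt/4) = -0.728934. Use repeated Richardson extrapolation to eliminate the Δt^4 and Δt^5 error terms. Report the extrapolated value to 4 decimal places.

First eliminate the Δt^4 term (factor 2^4 = 16):
  B₁ = (16·(-0.723789) − (-0.642346))/15 = -0.729219
  B₂ = (16·(-0.728934) − (-0.723789))/15 = -0.729277
Then eliminate the Δt^5 term (factor 2^5 = 32):
  (32·(-0.729277) − (-0.729219))/31 = -0.729279

-0.7293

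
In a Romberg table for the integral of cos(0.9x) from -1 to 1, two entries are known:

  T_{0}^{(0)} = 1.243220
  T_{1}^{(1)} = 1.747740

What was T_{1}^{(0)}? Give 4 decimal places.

1.6216

From T_{1}^{(1)} = (4·T_{1}^{(0)} − T_{0}^{(0)})/3, solve for T_{1}^{(0)}:
4·T_{1}^{(0)} = 3·1.747740 + 1.243220 = 6.486440
T_{1}^{(0)} = 1.621610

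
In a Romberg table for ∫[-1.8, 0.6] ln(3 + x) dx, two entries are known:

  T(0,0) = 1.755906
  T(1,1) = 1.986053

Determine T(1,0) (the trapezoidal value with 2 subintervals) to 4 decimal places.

1.9285

From T(1,1) = (4·T(1,0) − T(0,0))/3, solve for T(1,0):
4·T(1,0) = 3·1.986053 + 1.755906 = 7.714065
T(1,0) = 1.928516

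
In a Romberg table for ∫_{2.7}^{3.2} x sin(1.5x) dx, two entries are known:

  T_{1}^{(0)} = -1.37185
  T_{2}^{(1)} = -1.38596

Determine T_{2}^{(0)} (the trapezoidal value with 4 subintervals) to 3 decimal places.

-1.382

From T_{2}^{(1)} = (4·T_{2}^{(0)} − T_{1}^{(0)})/3, solve for T_{2}^{(0)}:
4·T_{2}^{(0)} = 3·(-1.38596) + (-1.37185) = -5.52973
T_{2}^{(0)} = -1.38243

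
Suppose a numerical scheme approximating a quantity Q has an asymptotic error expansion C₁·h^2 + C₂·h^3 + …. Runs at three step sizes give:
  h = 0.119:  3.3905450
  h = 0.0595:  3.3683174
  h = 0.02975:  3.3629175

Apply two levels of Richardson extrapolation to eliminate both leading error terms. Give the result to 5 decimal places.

First eliminate the h^2 term (factor 2^2 = 4):
  B₁ = (4·3.3683174 − 3.3905450)/3 = 3.3609082
  B₂ = (4·3.3629175 − 3.3683174)/3 = 3.3611175
Then eliminate the h^3 term (factor 2^3 = 8):
  (8·3.3611175 − 3.3609082)/7 = 3.3611474

3.36115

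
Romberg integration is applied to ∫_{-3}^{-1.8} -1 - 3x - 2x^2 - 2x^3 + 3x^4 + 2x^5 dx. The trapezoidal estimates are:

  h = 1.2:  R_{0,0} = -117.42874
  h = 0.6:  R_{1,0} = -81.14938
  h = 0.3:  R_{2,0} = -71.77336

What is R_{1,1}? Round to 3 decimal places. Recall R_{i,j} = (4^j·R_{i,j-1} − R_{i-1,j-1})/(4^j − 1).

-69.056

Richardson extrapolation on the trapezoidal column (denominator 4−1=3):
R_{1,1} = (4·(-81.14938) − (-117.42874)) / 3 = -69.05626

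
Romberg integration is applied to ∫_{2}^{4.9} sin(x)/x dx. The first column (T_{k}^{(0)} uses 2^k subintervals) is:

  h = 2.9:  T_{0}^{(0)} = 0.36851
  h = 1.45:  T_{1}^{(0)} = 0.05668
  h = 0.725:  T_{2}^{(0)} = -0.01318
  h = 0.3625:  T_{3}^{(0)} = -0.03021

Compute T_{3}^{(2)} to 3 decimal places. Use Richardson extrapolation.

T_{2}^{(1)} = (4·(-0.01318) − 0.05668) / 3 = -0.03647
T_{3}^{(1)} = -0.03021 + (-0.03021 − (-0.01318))/3 = -0.03589
T_{3}^{(2)} = (16·(-0.03589) − (-0.03647)) / 15 = -0.03585

-0.036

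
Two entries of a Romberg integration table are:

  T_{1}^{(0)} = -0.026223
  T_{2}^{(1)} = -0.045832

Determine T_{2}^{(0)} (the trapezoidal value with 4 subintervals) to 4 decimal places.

-0.0409

From T_{2}^{(1)} = (4·T_{2}^{(0)} − T_{1}^{(0)})/3, solve for T_{2}^{(0)}:
4·T_{2}^{(0)} = 3·(-0.045832) + (-0.026223) = -0.163719
T_{2}^{(0)} = -0.040930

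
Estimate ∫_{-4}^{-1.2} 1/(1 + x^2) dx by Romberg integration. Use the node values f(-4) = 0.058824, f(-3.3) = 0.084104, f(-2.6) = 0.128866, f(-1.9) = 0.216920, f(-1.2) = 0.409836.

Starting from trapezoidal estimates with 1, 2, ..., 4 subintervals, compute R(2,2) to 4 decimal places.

R(0,0) (trapezoid, 1 panel, h=2.8000): 0.656124
R(1,0) (trapezoid, 2 panels, h=1.4000): 0.508474
R(2,0) (trapezoid, 4 panels, h=0.7000): 0.464954
R(1,1) = 0.508474 + (0.508474 − 0.656124)/3 = 0.459257
R(2,1) = 0.464954 + (0.464954 − 0.508474)/3 = 0.450447
R(2,2) = 0.450447 + (0.450447 − 0.459257)/15 = 0.449860

0.4499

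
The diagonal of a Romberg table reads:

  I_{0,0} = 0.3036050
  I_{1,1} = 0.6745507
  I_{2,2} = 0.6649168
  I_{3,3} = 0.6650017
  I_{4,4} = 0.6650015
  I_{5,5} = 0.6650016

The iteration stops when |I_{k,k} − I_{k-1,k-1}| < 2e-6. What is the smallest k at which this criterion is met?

|I_{1,1} − I_{0,0}| = 0.3709457 ≥ 2e-6
|I_{2,2} − I_{1,1}| = 0.0096339 ≥ 2e-6
|I_{3,3} − I_{2,2}| = 0.0000849 ≥ 2e-6
|I_{4,4} − I_{3,3}| = 0.0000002 < 2e-6

k = 4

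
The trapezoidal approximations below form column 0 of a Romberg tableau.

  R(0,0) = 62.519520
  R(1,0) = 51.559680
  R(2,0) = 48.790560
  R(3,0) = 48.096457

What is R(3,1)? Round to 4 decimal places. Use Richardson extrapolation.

47.8651

Richardson extrapolation on the trapezoidal column (denominator 4−1=3):
R(3,1) = (4·48.096457 − 48.790560) / 3 = 47.865089
(Column j=1 coincides with Simpson's rule on the same nodes.)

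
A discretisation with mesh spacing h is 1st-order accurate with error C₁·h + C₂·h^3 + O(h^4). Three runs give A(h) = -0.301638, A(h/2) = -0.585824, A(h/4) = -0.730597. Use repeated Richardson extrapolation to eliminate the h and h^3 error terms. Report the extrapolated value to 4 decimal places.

-0.8761

First eliminate the h term (factor 2^1 = 2):
  B₁ = (2·(-0.585824) − (-0.301638))/1 = -0.870010
  B₂ = (2·(-0.730597) − (-0.585824))/1 = -0.875370
Then eliminate the h^3 term (factor 2^3 = 8):
  (8·(-0.875370) − (-0.870010))/7 = -0.876136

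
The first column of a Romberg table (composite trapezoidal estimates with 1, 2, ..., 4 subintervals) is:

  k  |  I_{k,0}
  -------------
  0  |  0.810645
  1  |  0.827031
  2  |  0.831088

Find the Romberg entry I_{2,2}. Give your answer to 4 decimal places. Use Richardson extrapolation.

I_{1,1} = (4·0.827031 − 0.810645) / 3 = 0.832493
I_{2,1} = 0.831088 + (0.831088 − 0.827031)/3 = 0.832440
I_{2,2} = (16·0.832440 − 0.832493) / 15 = 0.832436
(Column j=1 coincides with Simpson's rule on the same nodes.)

0.8324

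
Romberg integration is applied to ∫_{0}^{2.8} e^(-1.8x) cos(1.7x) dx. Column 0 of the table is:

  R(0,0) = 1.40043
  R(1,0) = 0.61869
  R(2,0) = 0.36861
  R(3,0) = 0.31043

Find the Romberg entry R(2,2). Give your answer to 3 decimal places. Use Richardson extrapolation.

R(1,1) = (4·0.61869 − 1.40043) / 3 = 0.35811
R(2,1) = 0.36861 + (0.36861 − 0.61869)/3 = 0.28525
R(2,2) = 0.28525 + (0.28525 − 0.35811)/15 = 0.28039

0.280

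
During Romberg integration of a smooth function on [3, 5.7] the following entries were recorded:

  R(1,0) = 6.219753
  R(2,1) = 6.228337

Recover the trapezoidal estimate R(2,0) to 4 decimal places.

From R(2,1) = (4·R(2,0) − R(1,0))/3, solve for R(2,0):
4·R(2,0) = 3·6.228337 + 6.219753 = 24.904764
R(2,0) = 6.226191

6.2262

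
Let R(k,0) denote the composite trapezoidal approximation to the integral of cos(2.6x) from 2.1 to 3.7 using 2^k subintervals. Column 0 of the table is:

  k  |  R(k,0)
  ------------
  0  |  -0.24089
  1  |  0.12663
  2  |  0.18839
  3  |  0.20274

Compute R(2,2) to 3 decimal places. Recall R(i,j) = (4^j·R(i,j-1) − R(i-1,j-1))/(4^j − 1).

R(1,1) = (4·0.12663 − (-0.24089)) / 3 = 0.24914
R(2,1) = 0.18839 + (0.18839 − 0.12663)/3 = 0.20898
R(2,2) = 0.20898 + (0.20898 − 0.24914)/15 = 0.20630

0.206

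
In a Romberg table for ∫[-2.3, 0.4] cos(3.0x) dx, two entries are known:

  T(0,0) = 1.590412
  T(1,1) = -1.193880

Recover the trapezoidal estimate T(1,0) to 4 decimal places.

From T(1,1) = (4·T(1,0) − T(0,0))/3, solve for T(1,0):
4·T(1,0) = 3·(-1.193880) + 1.590412 = -1.991228
T(1,0) = -0.497807

-0.4978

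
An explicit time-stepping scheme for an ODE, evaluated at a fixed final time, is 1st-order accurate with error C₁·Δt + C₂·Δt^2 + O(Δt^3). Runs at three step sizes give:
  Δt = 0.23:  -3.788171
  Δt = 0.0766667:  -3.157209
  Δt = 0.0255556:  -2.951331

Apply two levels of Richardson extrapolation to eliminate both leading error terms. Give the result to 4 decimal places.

-2.8492

First eliminate the Δt term (factor 3^1 = 3):
  B₁ = (3·(-3.157209) − (-3.788171))/2 = -2.841728
  B₂ = (3·(-2.951331) − (-3.157209))/2 = -2.848392
Then eliminate the Δt^2 term (factor 3^2 = 9):
  (9·(-2.848392) − (-2.841728))/8 = -2.849225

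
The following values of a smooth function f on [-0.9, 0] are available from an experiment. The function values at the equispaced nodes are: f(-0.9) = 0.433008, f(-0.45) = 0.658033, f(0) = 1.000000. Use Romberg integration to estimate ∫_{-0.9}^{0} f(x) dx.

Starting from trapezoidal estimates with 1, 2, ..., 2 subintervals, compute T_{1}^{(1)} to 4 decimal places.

T_{0}^{(0)} (trapezoid, 1 panel, h=0.9000): 0.644854
T_{1}^{(0)} (trapezoid, 2 panels, h=0.4500): 0.618542
T_{1}^{(1)} = 0.618542 + (0.618542 − 0.644854)/3 = 0.609771

0.6098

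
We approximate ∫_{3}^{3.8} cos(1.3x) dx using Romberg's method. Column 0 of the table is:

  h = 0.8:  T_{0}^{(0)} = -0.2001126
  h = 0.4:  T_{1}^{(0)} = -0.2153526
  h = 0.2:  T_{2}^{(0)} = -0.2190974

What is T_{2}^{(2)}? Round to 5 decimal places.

-0.22034

Richardson extrapolation on the trapezoidal column (denominator 4−1=3):
T_{1}^{(1)} = -0.2153526 + (-0.2153526 − (-0.2001126))/3 = -0.2204326
T_{2}^{(1)} = -0.2190974 + (-0.2190974 − (-0.2153526))/3 = -0.2203457
T_{2}^{(2)} = -0.2203457 + (-0.2203457 − (-0.2204326))/15 = -0.2203399
(Column j=1 coincides with Simpson's rule on the same nodes.)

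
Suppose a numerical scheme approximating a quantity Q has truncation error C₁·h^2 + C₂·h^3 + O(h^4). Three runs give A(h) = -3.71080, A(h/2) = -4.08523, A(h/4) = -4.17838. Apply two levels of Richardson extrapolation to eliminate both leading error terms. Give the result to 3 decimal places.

First eliminate the h^2 term (factor 2^2 = 4):
  B₁ = (4·(-4.08523) − (-3.71080))/3 = -4.21004
  B₂ = (4·(-4.17838) − (-4.08523))/3 = -4.20943
Then eliminate the h^3 term (factor 2^3 = 8):
  (8·(-4.20943) − (-4.21004))/7 = -4.20934

-4.209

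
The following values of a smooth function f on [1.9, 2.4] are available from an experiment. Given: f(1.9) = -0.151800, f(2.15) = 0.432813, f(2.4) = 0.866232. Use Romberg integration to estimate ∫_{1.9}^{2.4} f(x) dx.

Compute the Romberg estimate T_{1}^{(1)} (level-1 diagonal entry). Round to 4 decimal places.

T_{0}^{(0)} (trapezoid, 1 panel, h=0.5000): 0.178608
T_{1}^{(0)} (trapezoid, 2 panels, h=0.2500): 0.197507
T_{1}^{(1)} = 0.197507 + (0.197507 − 0.178608)/3 = 0.203807

0.2038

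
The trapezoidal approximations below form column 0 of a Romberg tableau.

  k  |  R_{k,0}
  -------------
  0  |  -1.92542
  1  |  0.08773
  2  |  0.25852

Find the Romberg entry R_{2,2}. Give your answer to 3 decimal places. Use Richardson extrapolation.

0.286

Richardson extrapolation on the trapezoidal column (denominator 4−1=3):
R_{1,1} = (4·0.08773 − (-1.92542)) / 3 = 0.75878
R_{2,1} = 0.25852 + (0.25852 − 0.08773)/3 = 0.31545
R_{2,2} = 0.31545 + (0.31545 − 0.75878)/15 = 0.28589
(Column j=1 coincides with Simpson's rule on the same nodes.)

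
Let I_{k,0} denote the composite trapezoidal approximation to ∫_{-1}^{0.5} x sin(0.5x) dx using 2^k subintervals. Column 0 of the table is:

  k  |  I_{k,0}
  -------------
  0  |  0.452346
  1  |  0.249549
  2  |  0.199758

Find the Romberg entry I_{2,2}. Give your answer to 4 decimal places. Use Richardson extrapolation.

0.1832

Richardson extrapolation on the trapezoidal column (denominator 4−1=3):
I_{1,1} = (4·0.249549 − 0.452346) / 3 = 0.181950
I_{2,1} = 0.199758 + (0.199758 − 0.249549)/3 = 0.183161
I_{2,2} = (16·0.183161 − 0.181950) / 15 = 0.183242
(Column j=1 coincides with Simpson's rule on the same nodes.)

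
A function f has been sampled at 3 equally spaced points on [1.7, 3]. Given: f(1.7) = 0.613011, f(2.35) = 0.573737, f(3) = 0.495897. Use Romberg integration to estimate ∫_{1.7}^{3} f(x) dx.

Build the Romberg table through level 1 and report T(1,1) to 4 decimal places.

T(0,0) (trapezoid, 1 panel, h=1.3000): 0.720790
T(1,0) (trapezoid, 2 panels, h=0.6500): 0.733324
T(1,1) = 0.733324 + (0.733324 − 0.720790)/3 = 0.737502

0.7375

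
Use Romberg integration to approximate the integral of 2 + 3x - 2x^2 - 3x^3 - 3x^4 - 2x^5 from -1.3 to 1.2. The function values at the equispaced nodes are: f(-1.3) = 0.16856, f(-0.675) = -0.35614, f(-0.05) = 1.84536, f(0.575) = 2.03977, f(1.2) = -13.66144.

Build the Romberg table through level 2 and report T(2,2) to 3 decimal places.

T(0,0) (trapezoid, 1 panel, h=2.5000): -16.86610
T(1,0) (trapezoid, 2 panels, h=1.2500): -6.12635
T(2,0) (trapezoid, 4 panels, h=0.6250): -2.01091
T(1,1) = -6.12635 + (-6.12635 − (-16.86610))/3 = -2.54643
T(2,1) = -2.01091 + (-2.01091 − (-6.12635))/3 = -0.63910
T(2,2) = -0.63910 + (-0.63910 − (-2.54643))/15 = -0.51194

-0.512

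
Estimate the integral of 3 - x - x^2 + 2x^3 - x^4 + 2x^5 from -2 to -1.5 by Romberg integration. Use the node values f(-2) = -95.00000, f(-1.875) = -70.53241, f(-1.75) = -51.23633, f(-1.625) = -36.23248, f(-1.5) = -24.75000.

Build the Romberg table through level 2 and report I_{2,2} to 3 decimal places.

-27.053

I_{0,0} (trapezoid, 1 panel, h=0.5000): -29.93750
I_{1,0} (trapezoid, 2 panels, h=0.2500): -27.77783
I_{2,0} (trapezoid, 4 panels, h=0.1250): -27.23453
I_{1,1} = -27.77783 + (-27.77783 − (-29.93750))/3 = -27.05794
I_{2,1} = -27.23453 + (-27.23453 − (-27.77783))/3 = -27.05343
I_{2,2} = -27.05343 + (-27.05343 − (-27.05794))/15 = -27.05313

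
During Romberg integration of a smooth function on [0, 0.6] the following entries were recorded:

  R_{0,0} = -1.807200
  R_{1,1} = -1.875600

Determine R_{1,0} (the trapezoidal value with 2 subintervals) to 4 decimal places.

-1.8585

From R_{1,1} = (4·R_{1,0} − R_{0,0})/3, solve for R_{1,0}:
4·R_{1,0} = 3·(-1.875600) + (-1.807200) = -7.434000
R_{1,0} = -1.858500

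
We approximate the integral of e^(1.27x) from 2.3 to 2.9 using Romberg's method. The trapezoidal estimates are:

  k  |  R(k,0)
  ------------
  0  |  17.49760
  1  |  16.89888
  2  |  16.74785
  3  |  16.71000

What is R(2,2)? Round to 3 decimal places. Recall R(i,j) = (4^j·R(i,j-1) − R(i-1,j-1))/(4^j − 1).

Richardson extrapolation on the trapezoidal column (denominator 4−1=3):
R(1,1) = (4·16.89888 − 17.49760) / 3 = 16.69931
R(2,1) = 16.74785 + (16.74785 − 16.89888)/3 = 16.69751
R(2,2) = (16·16.69751 − 16.69931) / 15 = 16.69739
(Column j=1 coincides with Simpson's rule on the same nodes.)

16.697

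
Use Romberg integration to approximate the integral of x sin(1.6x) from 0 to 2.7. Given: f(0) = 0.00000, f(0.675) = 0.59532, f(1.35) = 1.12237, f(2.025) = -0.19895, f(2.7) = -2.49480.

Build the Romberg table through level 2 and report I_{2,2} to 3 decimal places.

I_{0,0} (trapezoid, 1 panel, h=2.7000): -3.36798
I_{1,0} (trapezoid, 2 panels, h=1.3500): -0.16879
I_{2,0} (trapezoid, 4 panels, h=0.6750): 0.18315
I_{1,1} = -0.16879 + (-0.16879 − (-3.36798))/3 = 0.89761
I_{2,1} = 0.18315 + (0.18315 − (-0.16879))/3 = 0.30046
I_{2,2} = 0.30046 + (0.30046 − 0.89761)/15 = 0.26065

0.261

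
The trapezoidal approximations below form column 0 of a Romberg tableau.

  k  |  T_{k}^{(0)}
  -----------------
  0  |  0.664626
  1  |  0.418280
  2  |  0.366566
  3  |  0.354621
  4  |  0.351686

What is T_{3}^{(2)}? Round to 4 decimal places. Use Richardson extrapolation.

T_{2}^{(1)} = (4·0.366566 − 0.418280) / 3 = 0.349328
T_{3}^{(1)} = (4·0.354621 − 0.366566) / 3 = 0.350639
T_{3}^{(2)} = 0.350639 + (0.350639 − 0.349328)/15 = 0.350726

0.3507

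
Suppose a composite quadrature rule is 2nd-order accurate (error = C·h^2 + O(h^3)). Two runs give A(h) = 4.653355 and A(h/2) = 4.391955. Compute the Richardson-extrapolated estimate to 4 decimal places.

Extrapolated value = (4·A(h/2) − A(h)) / (4 − 1)
= (4·4.391955 − 4.653355) / 3
= 12.914465 / 3 = 4.304822

4.3048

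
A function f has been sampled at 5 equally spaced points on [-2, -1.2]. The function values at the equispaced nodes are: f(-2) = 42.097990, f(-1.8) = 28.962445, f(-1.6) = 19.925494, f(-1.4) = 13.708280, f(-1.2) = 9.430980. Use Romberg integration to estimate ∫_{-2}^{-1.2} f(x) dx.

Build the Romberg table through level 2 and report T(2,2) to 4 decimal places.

T(0,0) (trapezoid, 1 panel, h=0.8000): 20.611588
T(1,0) (trapezoid, 2 panels, h=0.4000): 18.275992
T(2,0) (trapezoid, 4 panels, h=0.2000): 17.672141
T(1,1) = 18.275992 + (18.275992 − 20.611588)/3 = 17.497460
T(2,1) = 17.672141 + (17.672141 − 18.275992)/3 = 17.470857
T(2,2) = 17.470857 + (17.470857 − 17.497460)/15 = 17.469083

17.4691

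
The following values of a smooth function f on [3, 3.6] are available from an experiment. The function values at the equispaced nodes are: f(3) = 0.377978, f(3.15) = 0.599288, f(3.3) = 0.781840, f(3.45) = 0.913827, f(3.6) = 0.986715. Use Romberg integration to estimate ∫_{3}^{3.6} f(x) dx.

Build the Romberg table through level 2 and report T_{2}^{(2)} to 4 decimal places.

T_{0}^{(0)} (trapezoid, 1 panel, h=0.6000): 0.409408
T_{1}^{(0)} (trapezoid, 2 panels, h=0.3000): 0.439256
T_{2}^{(0)} (trapezoid, 4 panels, h=0.1500): 0.446595
T_{1}^{(1)} = 0.439256 + (0.439256 − 0.409408)/3 = 0.449205
T_{2}^{(1)} = 0.446595 + (0.446595 − 0.439256)/3 = 0.449041
T_{2}^{(2)} = 0.449041 + (0.449041 − 0.449205)/15 = 0.449030

0.4490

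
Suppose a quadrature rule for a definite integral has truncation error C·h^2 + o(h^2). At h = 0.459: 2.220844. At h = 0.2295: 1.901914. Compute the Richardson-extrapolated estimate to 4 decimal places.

Extrapolated value = (4·A(h/2) − A(h)) / (4 − 1)
= (4·1.901914 − 2.220844) / 3
= 5.386812 / 3 = 1.795604

1.7956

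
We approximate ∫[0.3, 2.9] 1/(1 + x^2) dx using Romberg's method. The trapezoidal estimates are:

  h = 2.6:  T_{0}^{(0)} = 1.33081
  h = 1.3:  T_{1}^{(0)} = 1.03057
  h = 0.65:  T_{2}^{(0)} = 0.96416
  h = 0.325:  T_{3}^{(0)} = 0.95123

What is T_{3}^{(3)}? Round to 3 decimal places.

Richardson extrapolation on the trapezoidal column (denominator 4−1=3):
T_{1}^{(1)} = (4·1.03057 − 1.33081) / 3 = 0.93049
T_{2}^{(1)} = (4·0.96416 − 1.03057) / 3 = 0.94202
T_{3}^{(1)} = 0.95123 + (0.95123 − 0.96416)/3 = 0.94692
T_{2}^{(2)} = 0.94202 + (0.94202 − 0.93049)/15 = 0.94279
T_{3}^{(2)} = (16·0.94692 − 0.94202) / 15 = 0.94725
T_{3}^{(3)} = 0.94725 + (0.94725 − 0.94279)/63 = 0.94732
(Column j=1 coincides with Simpson's rule on the same nodes.)

0.947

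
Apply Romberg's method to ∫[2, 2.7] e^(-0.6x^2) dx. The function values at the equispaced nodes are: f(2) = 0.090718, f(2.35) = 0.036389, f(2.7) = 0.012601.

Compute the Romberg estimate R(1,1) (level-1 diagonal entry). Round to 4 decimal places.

R(0,0) (trapezoid, 1 panel, h=0.7000): 0.036162
R(1,0) (trapezoid, 2 panels, h=0.3500): 0.030817
R(1,1) = 0.030817 + (0.030817 − 0.036162)/3 = 0.029035

0.0290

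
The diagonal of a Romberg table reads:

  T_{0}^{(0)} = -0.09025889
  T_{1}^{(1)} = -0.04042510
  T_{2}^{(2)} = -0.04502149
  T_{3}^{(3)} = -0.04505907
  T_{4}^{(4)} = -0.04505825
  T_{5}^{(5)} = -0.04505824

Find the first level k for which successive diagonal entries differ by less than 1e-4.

k = 3

|T_{1}^{(1)} − T_{0}^{(0)}| = 0.04983379 ≥ 1e-4
|T_{2}^{(2)} − T_{1}^{(1)}| = 0.00459639 ≥ 1e-4
|T_{3}^{(3)} − T_{2}^{(2)}| = 0.00003758 < 1e-4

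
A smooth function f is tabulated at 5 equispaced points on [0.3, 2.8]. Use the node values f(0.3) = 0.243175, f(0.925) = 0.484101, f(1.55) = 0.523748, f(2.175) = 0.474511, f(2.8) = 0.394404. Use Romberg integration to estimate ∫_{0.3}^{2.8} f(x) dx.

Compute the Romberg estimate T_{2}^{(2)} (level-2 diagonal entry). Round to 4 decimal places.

1.1507

T_{0}^{(0)} (trapezoid, 1 panel, h=2.5000): 0.796974
T_{1}^{(0)} (trapezoid, 2 panels, h=1.2500): 1.053172
T_{2}^{(0)} (trapezoid, 4 panels, h=0.6250): 1.125718
T_{1}^{(1)} = 1.053172 + (1.053172 − 0.796974)/3 = 1.138571
T_{2}^{(1)} = 1.125718 + (1.125718 − 1.053172)/3 = 1.149900
T_{2}^{(2)} = 1.149900 + (1.149900 − 1.138571)/15 = 1.150655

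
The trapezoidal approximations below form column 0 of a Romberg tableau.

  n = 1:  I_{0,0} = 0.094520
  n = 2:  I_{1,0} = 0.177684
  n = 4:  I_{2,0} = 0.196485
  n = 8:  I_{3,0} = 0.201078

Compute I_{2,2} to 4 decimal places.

I_{1,1} = (4·0.177684 − 0.094520) / 3 = 0.205405
I_{2,1} = (4·0.196485 − 0.177684) / 3 = 0.202752
I_{2,2} = 0.202752 + (0.202752 − 0.205405)/15 = 0.202575

0.2026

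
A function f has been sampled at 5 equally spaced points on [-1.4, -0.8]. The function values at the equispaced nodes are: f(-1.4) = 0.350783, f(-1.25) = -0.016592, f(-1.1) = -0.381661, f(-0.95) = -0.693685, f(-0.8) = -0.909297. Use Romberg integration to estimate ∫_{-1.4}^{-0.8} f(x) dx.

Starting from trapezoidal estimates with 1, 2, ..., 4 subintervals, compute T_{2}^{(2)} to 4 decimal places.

T_{0}^{(0)} (trapezoid, 1 panel, h=0.6000): -0.167554
T_{1}^{(0)} (trapezoid, 2 panels, h=0.3000): -0.198275
T_{2}^{(0)} (trapezoid, 4 panels, h=0.1500): -0.205679
T_{1}^{(1)} = -0.198275 + (-0.198275 − (-0.167554))/3 = -0.208515
T_{2}^{(1)} = -0.205679 + (-0.205679 − (-0.198275))/3 = -0.208147
T_{2}^{(2)} = -0.208147 + (-0.208147 − (-0.208515))/15 = -0.208122

-0.2081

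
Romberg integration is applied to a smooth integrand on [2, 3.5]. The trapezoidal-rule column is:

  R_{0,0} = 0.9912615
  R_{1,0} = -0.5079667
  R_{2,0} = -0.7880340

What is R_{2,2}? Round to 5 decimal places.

-0.87297

Richardson extrapolation on the trapezoidal column (denominator 4−1=3):
R_{1,1} = (4·(-0.5079667) − 0.9912615) / 3 = -1.0077094
R_{2,1} = (4·(-0.7880340) − (-0.5079667)) / 3 = -0.8813898
R_{2,2} = (16·(-0.8813898) − (-1.0077094)) / 15 = -0.8729685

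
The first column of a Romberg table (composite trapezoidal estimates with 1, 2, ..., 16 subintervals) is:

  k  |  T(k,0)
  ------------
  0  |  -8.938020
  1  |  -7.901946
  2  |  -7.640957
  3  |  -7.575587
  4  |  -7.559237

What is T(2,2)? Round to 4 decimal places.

-7.5538

Richardson extrapolation on the trapezoidal column (denominator 4−1=3):
T(1,1) = (4·(-7.901946) − (-8.938020)) / 3 = -7.556588
T(2,1) = (4·(-7.640957) − (-7.901946)) / 3 = -7.553961
T(2,2) = (16·(-7.553961) − (-7.556588)) / 15 = -7.553786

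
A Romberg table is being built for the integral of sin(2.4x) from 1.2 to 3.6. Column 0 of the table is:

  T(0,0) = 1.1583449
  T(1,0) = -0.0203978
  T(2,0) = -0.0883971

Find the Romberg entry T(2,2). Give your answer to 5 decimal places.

-0.09091

T(1,1) = -0.0203978 + (-0.0203978 − 1.1583449)/3 = -0.4133120
T(2,1) = (4·(-0.0883971) − (-0.0203978)) / 3 = -0.1110635
T(2,2) = (16·(-0.1110635) − (-0.4133120)) / 15 = -0.0909136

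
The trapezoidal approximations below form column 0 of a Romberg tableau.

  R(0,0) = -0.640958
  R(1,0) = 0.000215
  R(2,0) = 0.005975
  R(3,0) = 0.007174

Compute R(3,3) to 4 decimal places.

Richardson extrapolation on the trapezoidal column (denominator 4−1=3):
R(1,1) = (4·0.000215 − (-0.640958)) / 3 = 0.213939
R(2,1) = 0.005975 + (0.005975 − 0.000215)/3 = 0.007895
R(3,1) = 0.007174 + (0.007174 − 0.005975)/3 = 0.007574
R(2,2) = (16·0.007895 − 0.213939) / 15 = -0.005841
R(3,2) = 0.007574 + (0.007574 − 0.007895)/15 = 0.007553
R(3,3) = (64·0.007553 − (-0.005841)) / 63 = 0.007766

0.0078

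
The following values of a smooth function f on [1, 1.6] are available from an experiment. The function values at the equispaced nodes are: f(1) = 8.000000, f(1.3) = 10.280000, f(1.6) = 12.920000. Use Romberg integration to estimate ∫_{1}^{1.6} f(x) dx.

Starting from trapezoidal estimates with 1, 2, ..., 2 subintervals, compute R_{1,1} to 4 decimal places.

6.2040

R_{0,0} (trapezoid, 1 panel, h=0.6000): 6.276000
R_{1,0} (trapezoid, 2 panels, h=0.3000): 6.222000
R_{1,1} = 6.222000 + (6.222000 − 6.276000)/3 = 6.204000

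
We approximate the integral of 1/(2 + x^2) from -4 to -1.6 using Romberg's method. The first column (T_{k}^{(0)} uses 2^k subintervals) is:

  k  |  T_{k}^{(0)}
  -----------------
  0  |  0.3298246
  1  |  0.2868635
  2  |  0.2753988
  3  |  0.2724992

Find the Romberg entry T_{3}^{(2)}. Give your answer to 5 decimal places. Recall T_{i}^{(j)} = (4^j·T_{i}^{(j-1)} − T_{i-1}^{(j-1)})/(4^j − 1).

Richardson extrapolation on the trapezoidal column (denominator 4−1=3):
T_{2}^{(1)} = (4·0.2753988 − 0.2868635) / 3 = 0.2715772
T_{3}^{(1)} = (4·0.2724992 − 0.2753988) / 3 = 0.2715327
T_{3}^{(2)} = (16·0.2715327 − 0.2715772) / 15 = 0.2715297
(Column j=1 coincides with Simpson's rule on the same nodes.)

0.27153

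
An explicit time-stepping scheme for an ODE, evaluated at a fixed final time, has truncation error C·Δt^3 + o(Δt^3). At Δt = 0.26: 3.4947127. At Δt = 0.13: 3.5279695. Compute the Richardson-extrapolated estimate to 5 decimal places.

3.53272

Extrapolated value = (8·A(Δt/2) − A(Δt)) / (8 − 1)
= (8·3.5279695 − 3.4947127) / 7
= 24.7290433 / 7 = 3.5327205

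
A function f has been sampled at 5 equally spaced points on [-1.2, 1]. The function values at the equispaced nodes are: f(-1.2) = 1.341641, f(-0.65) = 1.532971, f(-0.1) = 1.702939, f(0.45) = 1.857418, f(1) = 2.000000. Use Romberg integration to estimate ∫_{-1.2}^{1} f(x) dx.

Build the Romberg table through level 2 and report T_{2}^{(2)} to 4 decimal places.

T_{0}^{(0)} (trapezoid, 1 panel, h=2.2000): 3.675805
T_{1}^{(0)} (trapezoid, 2 panels, h=1.1000): 3.711135
T_{2}^{(0)} (trapezoid, 4 panels, h=0.5500): 3.720282
T_{1}^{(1)} = 3.711135 + (3.711135 − 3.675805)/3 = 3.722912
T_{2}^{(1)} = 3.720282 + (3.720282 − 3.711135)/3 = 3.723331
T_{2}^{(2)} = 3.723331 + (3.723331 − 3.722912)/15 = 3.723359

3.7234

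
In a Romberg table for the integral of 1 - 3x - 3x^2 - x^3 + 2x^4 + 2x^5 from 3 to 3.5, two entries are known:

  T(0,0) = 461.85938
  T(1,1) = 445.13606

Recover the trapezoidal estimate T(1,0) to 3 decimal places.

From T(1,1) = (4·T(1,0) − T(0,0))/3, solve for T(1,0):
4·T(1,0) = 3·445.13606 + 461.85938 = 1797.26756
T(1,0) = 449.31689

449.317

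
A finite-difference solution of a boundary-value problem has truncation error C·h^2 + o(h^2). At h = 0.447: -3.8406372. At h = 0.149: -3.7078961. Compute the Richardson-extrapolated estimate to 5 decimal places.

Extrapolated value = (9·A(h/3) − A(h)) / (9 − 1)
= (9·(-3.7078961) − (-3.8406372)) / 8
= -29.5304277 / 8 = -3.6913035

-3.69130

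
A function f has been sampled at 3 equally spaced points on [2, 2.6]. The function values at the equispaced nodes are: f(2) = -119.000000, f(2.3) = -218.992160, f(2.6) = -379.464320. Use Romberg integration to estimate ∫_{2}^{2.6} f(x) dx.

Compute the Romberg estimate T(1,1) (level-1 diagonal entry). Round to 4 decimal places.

-137.4433

T(0,0) (trapezoid, 1 panel, h=0.6000): -149.539296
T(1,0) (trapezoid, 2 panels, h=0.3000): -140.467296
T(1,1) = -140.467296 + (-140.467296 − (-149.539296))/3 = -137.443296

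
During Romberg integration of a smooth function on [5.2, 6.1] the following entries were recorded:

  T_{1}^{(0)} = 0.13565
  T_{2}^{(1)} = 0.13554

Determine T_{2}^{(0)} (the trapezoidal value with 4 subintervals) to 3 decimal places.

From T_{2}^{(1)} = (4·T_{2}^{(0)} − T_{1}^{(0)})/3, solve for T_{2}^{(0)}:
4·T_{2}^{(0)} = 3·0.13554 + 0.13565 = 0.54227
T_{2}^{(0)} = 0.13557

0.136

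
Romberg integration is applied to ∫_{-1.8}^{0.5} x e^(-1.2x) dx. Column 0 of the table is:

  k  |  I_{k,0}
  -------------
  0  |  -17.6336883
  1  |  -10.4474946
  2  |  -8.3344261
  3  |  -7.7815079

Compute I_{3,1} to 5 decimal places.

Richardson extrapolation on the trapezoidal column (denominator 4−1=3):
I_{3,1} = -7.7815079 + (-7.7815079 − (-8.3344261))/3 = -7.5972018

-7.59720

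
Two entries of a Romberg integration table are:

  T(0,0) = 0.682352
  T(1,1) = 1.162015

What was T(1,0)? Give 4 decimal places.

1.0421

From T(1,1) = (4·T(1,0) − T(0,0))/3, solve for T(1,0):
4·T(1,0) = 3·1.162015 + 0.682352 = 4.168397
T(1,0) = 1.042099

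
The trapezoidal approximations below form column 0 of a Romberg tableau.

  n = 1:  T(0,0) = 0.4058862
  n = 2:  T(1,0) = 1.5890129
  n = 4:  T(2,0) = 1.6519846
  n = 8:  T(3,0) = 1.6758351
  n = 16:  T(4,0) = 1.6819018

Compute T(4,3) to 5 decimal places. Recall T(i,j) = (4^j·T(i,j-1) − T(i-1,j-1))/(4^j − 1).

T(2,1) = (4·1.6519846 − 1.5890129) / 3 = 1.6729752
T(3,1) = (4·1.6758351 − 1.6519846) / 3 = 1.6837853
T(4,1) = (4·1.6819018 − 1.6758351) / 3 = 1.6839240
T(3,2) = 1.6837853 + (1.6837853 − 1.6729752)/15 = 1.6845060
T(4,2) = (16·1.6839240 − 1.6837853) / 15 = 1.6839332
T(4,3) = 1.6839332 + (1.6839332 − 1.6845060)/63 = 1.6839241

1.68392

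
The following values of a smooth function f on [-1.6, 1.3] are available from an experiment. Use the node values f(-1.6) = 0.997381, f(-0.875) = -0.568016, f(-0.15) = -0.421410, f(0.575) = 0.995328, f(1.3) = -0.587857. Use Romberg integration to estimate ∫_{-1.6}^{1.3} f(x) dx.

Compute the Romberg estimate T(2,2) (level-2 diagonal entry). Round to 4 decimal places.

0.3700

T(0,0) (trapezoid, 1 panel, h=2.9000): 0.593810
T(1,0) (trapezoid, 2 panels, h=1.4500): -0.314140
T(2,0) (trapezoid, 4 panels, h=0.7250): 0.152731
T(1,1) = -0.314140 + (-0.314140 − 0.593810)/3 = -0.616790
T(2,1) = 0.152731 + (0.152731 − (-0.314140))/3 = 0.308355
T(2,2) = 0.308355 + (0.308355 − (-0.616790))/15 = 0.370031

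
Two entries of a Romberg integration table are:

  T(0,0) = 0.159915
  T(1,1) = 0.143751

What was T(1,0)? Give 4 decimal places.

0.1478

From T(1,1) = (4·T(1,0) − T(0,0))/3, solve for T(1,0):
4·T(1,0) = 3·0.143751 + 0.159915 = 0.591168
T(1,0) = 0.147792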